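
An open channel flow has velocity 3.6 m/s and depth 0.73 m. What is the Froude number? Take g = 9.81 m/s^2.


The Froude number is defined as Fr = V / sqrt(g*y).
g*y = 9.81 * 0.73 = 7.1613.
sqrt(g*y) = sqrt(7.1613) = 2.6761.
Fr = 3.6 / 2.6761 = 1.3453.

1.3453


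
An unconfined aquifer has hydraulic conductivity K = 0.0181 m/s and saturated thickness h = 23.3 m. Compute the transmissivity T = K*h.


Transmissivity is defined as T = K * h.
T = 0.0181 * 23.3
  = 0.4217 m^2/s.

0.4217


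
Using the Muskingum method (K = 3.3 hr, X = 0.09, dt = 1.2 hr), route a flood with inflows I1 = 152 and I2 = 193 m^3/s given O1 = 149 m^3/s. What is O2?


Muskingum coefficients:
denom = 2*K*(1-X) + dt = 2*3.3*(1-0.09) + 1.2 = 7.206.
C0 = (dt - 2*K*X)/denom = (1.2 - 2*3.3*0.09)/7.206 = 0.0841.
C1 = (dt + 2*K*X)/denom = (1.2 + 2*3.3*0.09)/7.206 = 0.249.
C2 = (2*K*(1-X) - dt)/denom = 0.6669.
O2 = C0*I2 + C1*I1 + C2*O1
   = 0.0841*193 + 0.249*152 + 0.6669*149
   = 153.45 m^3/s.

153.45


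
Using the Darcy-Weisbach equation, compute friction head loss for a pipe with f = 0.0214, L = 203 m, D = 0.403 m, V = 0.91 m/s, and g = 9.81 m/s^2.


Darcy-Weisbach equation: h_f = f * (L/D) * V^2/(2g).
f * L/D = 0.0214 * 203/0.403 = 10.7797.
V^2/(2g) = 0.91^2 / (2*9.81) = 0.8281 / 19.62 = 0.0422 m.
h_f = 10.7797 * 0.0422 = 0.455 m.

0.455


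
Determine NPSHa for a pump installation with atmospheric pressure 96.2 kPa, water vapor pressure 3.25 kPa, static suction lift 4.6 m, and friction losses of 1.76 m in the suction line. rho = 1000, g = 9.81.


NPSHa = p_atm/(rho*g) - z_s - hf_s - p_vap/(rho*g).
p_atm/(rho*g) = 96.2*1000 / (1000*9.81) = 9.806 m.
p_vap/(rho*g) = 3.25*1000 / (1000*9.81) = 0.331 m.
NPSHa = 9.806 - 4.6 - 1.76 - 0.331
      = 3.12 m.

3.12


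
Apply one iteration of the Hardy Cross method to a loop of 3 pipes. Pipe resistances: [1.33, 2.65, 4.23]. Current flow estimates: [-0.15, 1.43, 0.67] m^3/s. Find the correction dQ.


Numerator terms (r*Q*|Q|): 1.33*-0.15*|-0.15| = -0.0299; 2.65*1.43*|1.43| = 5.419; 4.23*0.67*|0.67| = 1.8988.
Sum of numerator = 7.2879.
Denominator terms (r*|Q|): 1.33*|-0.15| = 0.1995; 2.65*|1.43| = 3.7895; 4.23*|0.67| = 2.8341.
2 * sum of denominator = 2 * 6.8231 = 13.6462.
dQ = -7.2879 / 13.6462 = -0.5341 m^3/s.

-0.5341


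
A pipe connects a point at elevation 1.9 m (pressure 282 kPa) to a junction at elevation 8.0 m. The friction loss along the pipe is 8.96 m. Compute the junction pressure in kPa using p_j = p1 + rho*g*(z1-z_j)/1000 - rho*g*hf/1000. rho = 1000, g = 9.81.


Junction pressure: p_j = p1 + rho*g*(z1 - z_j)/1000 - rho*g*hf/1000.
Elevation term = 1000*9.81*(1.9 - 8.0)/1000 = -59.841 kPa.
Friction term = 1000*9.81*8.96/1000 = 87.898 kPa.
p_j = 282 + -59.841 - 87.898 = 134.26 kPa.

134.26


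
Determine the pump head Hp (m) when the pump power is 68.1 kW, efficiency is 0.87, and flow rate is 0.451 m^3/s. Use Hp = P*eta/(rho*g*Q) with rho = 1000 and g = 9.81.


Pump head formula: Hp = P * eta / (rho * g * Q).
Numerator: P * eta = 68.1 * 1000 * 0.87 = 59247.0 W.
Denominator: rho * g * Q = 1000 * 9.81 * 0.451 = 4424.31.
Hp = 59247.0 / 4424.31 = 13.39 m.

13.39


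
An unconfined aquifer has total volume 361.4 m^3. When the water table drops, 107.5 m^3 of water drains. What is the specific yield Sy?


Specific yield Sy = Volume drained / Total volume.
Sy = 107.5 / 361.4
   = 0.2975.

0.2975


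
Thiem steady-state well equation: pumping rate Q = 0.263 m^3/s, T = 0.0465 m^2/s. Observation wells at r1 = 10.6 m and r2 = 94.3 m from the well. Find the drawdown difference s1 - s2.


Thiem equation: s1 - s2 = Q/(2*pi*T) * ln(r2/r1).
ln(r2/r1) = ln(94.3/10.6) = 2.1856.
Q/(2*pi*T) = 0.263 / (2*pi*0.0465) = 0.263 / 0.2922 = 0.9002.
s1 - s2 = 0.9002 * 2.1856 = 1.9674 m.

1.9674


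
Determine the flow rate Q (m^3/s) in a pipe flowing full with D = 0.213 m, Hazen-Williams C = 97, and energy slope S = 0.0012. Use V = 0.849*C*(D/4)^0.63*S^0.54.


For a full circular pipe, R = D/4 = 0.213/4 = 0.0532 m.
V = 0.849 * 97 * 0.0532^0.63 * 0.0012^0.54
  = 0.849 * 97 * 0.157609 * 0.02647
  = 0.3436 m/s.
Pipe area A = pi*D^2/4 = pi*0.213^2/4 = 0.0356 m^2.
Q = A * V = 0.0356 * 0.3436 = 0.0122 m^3/s.

0.0122


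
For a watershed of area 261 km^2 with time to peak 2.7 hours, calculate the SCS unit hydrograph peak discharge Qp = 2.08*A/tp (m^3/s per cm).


SCS formula: Qp = 2.08 * A / tp.
Qp = 2.08 * 261 / 2.7
   = 542.88 / 2.7
   = 201.07 m^3/s per cm.

201.07


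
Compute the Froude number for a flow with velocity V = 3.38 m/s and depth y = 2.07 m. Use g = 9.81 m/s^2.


The Froude number is defined as Fr = V / sqrt(g*y).
g*y = 9.81 * 2.07 = 20.3067.
sqrt(g*y) = sqrt(20.3067) = 4.5063.
Fr = 3.38 / 4.5063 = 0.7501.

0.7501


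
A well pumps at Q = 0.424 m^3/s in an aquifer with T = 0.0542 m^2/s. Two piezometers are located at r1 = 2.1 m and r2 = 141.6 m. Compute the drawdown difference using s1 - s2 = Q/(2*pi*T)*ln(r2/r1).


Thiem equation: s1 - s2 = Q/(2*pi*T) * ln(r2/r1).
ln(r2/r1) = ln(141.6/2.1) = 4.2111.
Q/(2*pi*T) = 0.424 / (2*pi*0.0542) = 0.424 / 0.3405 = 1.245.
s1 - s2 = 1.245 * 4.2111 = 5.243 m.

5.243


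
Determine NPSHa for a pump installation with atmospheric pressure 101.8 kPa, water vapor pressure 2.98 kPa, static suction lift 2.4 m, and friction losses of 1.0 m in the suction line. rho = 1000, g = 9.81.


NPSHa = p_atm/(rho*g) - z_s - hf_s - p_vap/(rho*g).
p_atm/(rho*g) = 101.8*1000 / (1000*9.81) = 10.377 m.
p_vap/(rho*g) = 2.98*1000 / (1000*9.81) = 0.304 m.
NPSHa = 10.377 - 2.4 - 1.0 - 0.304
      = 6.67 m.

6.67


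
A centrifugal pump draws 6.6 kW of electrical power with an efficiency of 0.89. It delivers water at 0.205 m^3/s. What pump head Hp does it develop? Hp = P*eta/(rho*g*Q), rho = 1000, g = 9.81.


Pump head formula: Hp = P * eta / (rho * g * Q).
Numerator: P * eta = 6.6 * 1000 * 0.89 = 5874.0 W.
Denominator: rho * g * Q = 1000 * 9.81 * 0.205 = 2011.05.
Hp = 5874.0 / 2011.05 = 2.92 m.

2.92


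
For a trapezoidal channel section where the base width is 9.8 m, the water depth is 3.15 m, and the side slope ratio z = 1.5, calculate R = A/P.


For a trapezoidal section with side slope z:
A = (b + z*y)*y = (9.8 + 1.5*3.15)*3.15 = 45.754 m^2.
P = b + 2*y*sqrt(1 + z^2) = 9.8 + 2*3.15*sqrt(1 + 1.5^2) = 21.157 m.
R = A/P = 45.754 / 21.157 = 2.1625 m.

2.1625


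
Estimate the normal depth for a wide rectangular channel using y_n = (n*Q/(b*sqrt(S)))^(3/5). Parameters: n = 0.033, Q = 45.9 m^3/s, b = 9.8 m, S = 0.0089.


We use the wide-channel approximation y_n = (n*Q/(b*sqrt(S)))^(3/5).
sqrt(S) = sqrt(0.0089) = 0.09434.
Numerator: n*Q = 0.033 * 45.9 = 1.5147.
Denominator: b*sqrt(S) = 9.8 * 0.09434 = 0.924532.
arg = 1.6383.
y_n = 1.6383^(3/5) = 1.3448 m.

1.3448


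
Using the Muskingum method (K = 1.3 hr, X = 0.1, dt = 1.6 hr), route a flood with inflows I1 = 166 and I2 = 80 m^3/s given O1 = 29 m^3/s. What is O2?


Muskingum coefficients:
denom = 2*K*(1-X) + dt = 2*1.3*(1-0.1) + 1.6 = 3.94.
C0 = (dt - 2*K*X)/denom = (1.6 - 2*1.3*0.1)/3.94 = 0.3401.
C1 = (dt + 2*K*X)/denom = (1.6 + 2*1.3*0.1)/3.94 = 0.4721.
C2 = (2*K*(1-X) - dt)/denom = 0.1878.
O2 = C0*I2 + C1*I1 + C2*O1
   = 0.3401*80 + 0.4721*166 + 0.1878*29
   = 111.02 m^3/s.

111.02


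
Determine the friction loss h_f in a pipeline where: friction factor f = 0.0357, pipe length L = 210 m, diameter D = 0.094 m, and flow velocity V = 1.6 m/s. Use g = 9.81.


Darcy-Weisbach equation: h_f = f * (L/D) * V^2/(2g).
f * L/D = 0.0357 * 210/0.094 = 79.7553.
V^2/(2g) = 1.6^2 / (2*9.81) = 2.56 / 19.62 = 0.1305 m.
h_f = 79.7553 * 0.1305 = 10.406 m.

10.406


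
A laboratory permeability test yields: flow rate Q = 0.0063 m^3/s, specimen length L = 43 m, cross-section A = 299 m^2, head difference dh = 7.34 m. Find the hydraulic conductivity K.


From K = Q*L / (A*dh):
Numerator: Q*L = 0.0063 * 43 = 0.2709.
Denominator: A*dh = 299 * 7.34 = 2194.66.
K = 0.2709 / 2194.66 = 0.000123 m/s.

0.000123


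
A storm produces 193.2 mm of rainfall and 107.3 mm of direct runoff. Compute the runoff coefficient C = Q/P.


The runoff coefficient C = runoff depth / rainfall depth.
C = 107.3 / 193.2
  = 0.5554.

0.5554


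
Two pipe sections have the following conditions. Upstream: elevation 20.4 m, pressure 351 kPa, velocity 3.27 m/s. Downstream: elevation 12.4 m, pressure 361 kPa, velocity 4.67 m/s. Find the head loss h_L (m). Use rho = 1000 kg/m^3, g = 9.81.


Total head at each section: H = z + p/(rho*g) + V^2/(2g).
H1 = 20.4 + 351*1000/(1000*9.81) + 3.27^2/(2*9.81)
   = 20.4 + 35.78 + 0.545
   = 56.725 m.
H2 = 12.4 + 361*1000/(1000*9.81) + 4.67^2/(2*9.81)
   = 12.4 + 36.799 + 1.1116
   = 50.311 m.
h_L = H1 - H2 = 56.725 - 50.311 = 6.414 m.

6.414


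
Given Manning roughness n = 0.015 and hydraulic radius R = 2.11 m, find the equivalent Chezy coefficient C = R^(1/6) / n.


The Chezy coefficient relates to Manning's n through C = R^(1/6) / n.
R^(1/6) = 2.11^(1/6) = 1.132523.
C = 1.132523 / 0.015 = 75.5 m^(1/2)/s.

75.5


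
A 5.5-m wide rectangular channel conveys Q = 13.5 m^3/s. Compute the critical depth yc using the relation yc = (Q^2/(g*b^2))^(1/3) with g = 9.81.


Using yc = (Q^2 / (g * b^2))^(1/3):
Q^2 = 13.5^2 = 182.25.
g * b^2 = 9.81 * 5.5^2 = 9.81 * 30.25 = 296.75.
Q^2 / (g*b^2) = 182.25 / 296.75 = 0.6142.
yc = 0.6142^(1/3) = 0.85 m.

0.85


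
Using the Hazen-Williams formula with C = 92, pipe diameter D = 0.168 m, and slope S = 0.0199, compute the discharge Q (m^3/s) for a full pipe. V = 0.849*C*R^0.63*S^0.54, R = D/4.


For a full circular pipe, R = D/4 = 0.168/4 = 0.042 m.
V = 0.849 * 92 * 0.042^0.63 * 0.0199^0.54
  = 0.849 * 92 * 0.135721 * 0.120609
  = 1.2786 m/s.
Pipe area A = pi*D^2/4 = pi*0.168^2/4 = 0.0222 m^2.
Q = A * V = 0.0222 * 1.2786 = 0.0283 m^3/s.

0.0283


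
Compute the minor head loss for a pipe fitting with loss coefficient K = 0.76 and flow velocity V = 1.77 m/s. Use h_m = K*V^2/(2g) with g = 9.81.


Minor loss formula: h_m = K * V^2/(2g).
V^2 = 1.77^2 = 3.1329.
V^2/(2g) = 3.1329 / 19.62 = 0.1597 m.
h_m = 0.76 * 0.1597 = 0.1214 m.

0.1214


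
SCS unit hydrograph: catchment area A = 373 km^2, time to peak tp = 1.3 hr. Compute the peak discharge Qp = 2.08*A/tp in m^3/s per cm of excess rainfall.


SCS formula: Qp = 2.08 * A / tp.
Qp = 2.08 * 373 / 1.3
   = 775.84 / 1.3
   = 596.8 m^3/s per cm.

596.8


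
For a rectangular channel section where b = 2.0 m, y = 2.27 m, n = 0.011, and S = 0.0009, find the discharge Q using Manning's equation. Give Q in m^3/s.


For a rectangular channel, the cross-sectional area A = b * y = 2.0 * 2.27 = 4.54 m^2.
The wetted perimeter P = b + 2y = 2.0 + 2*2.27 = 6.54 m.
Hydraulic radius R = A/P = 4.54/6.54 = 0.6942 m.
Velocity V = (1/n)*R^(2/3)*S^(1/2) = (1/0.011)*0.6942^(2/3)*0.0009^(1/2) = 2.1382 m/s.
Discharge Q = A * V = 4.54 * 2.1382 = 9.707 m^3/s.

9.707


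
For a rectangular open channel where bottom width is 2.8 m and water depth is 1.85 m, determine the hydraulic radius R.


For a rectangular section:
Flow area A = b * y = 2.8 * 1.85 = 5.18 m^2.
Wetted perimeter P = b + 2y = 2.8 + 2*1.85 = 6.5 m.
Hydraulic radius R = A/P = 5.18 / 6.5 = 0.7969 m.

0.7969


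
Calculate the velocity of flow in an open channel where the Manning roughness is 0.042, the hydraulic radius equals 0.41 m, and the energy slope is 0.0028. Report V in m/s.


Manning's equation gives V = (1/n) * R^(2/3) * S^(1/2).
First, compute R^(2/3) = 0.41^(2/3) = 0.5519.
Next, S^(1/2) = 0.0028^(1/2) = 0.052915.
Then 1/n = 1/0.042 = 23.81.
V = 23.81 * 0.5519 * 0.052915 = 0.6953 m/s.

0.6953


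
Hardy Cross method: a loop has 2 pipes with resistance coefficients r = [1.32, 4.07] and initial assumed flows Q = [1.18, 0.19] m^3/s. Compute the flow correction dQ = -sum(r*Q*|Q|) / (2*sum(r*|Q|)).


Numerator terms (r*Q*|Q|): 1.32*1.18*|1.18| = 1.838; 4.07*0.19*|0.19| = 0.1469.
Sum of numerator = 1.9849.
Denominator terms (r*|Q|): 1.32*|1.18| = 1.5576; 4.07*|0.19| = 0.7733.
2 * sum of denominator = 2 * 2.3309 = 4.6618.
dQ = -1.9849 / 4.6618 = -0.4258 m^3/s.

-0.4258


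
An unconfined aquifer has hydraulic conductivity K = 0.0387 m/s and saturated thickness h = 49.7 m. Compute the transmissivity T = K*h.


Transmissivity is defined as T = K * h.
T = 0.0387 * 49.7
  = 1.9234 m^2/s.

1.9234


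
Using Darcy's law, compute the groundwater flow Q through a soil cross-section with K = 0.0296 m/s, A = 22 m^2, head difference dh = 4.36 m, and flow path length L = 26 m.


Darcy's law: Q = K * A * i, where i = dh/L.
Hydraulic gradient i = 4.36 / 26 = 0.167692.
Q = 0.0296 * 22 * 0.167692
  = 0.1092 m^3/s.

0.1092


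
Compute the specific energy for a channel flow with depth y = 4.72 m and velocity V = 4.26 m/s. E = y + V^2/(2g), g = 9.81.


Specific energy E = y + V^2/(2g).
Velocity head = V^2/(2g) = 4.26^2 / (2*9.81) = 18.1476 / 19.62 = 0.925 m.
E = 4.72 + 0.925 = 5.645 m.

5.645


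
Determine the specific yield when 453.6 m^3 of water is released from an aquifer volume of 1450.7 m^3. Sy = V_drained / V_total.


Specific yield Sy = Volume drained / Total volume.
Sy = 453.6 / 1450.7
   = 0.3127.

0.3127


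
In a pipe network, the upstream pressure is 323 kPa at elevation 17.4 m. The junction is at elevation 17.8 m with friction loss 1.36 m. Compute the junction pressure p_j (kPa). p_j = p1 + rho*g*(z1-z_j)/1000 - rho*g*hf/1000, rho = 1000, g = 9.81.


Junction pressure: p_j = p1 + rho*g*(z1 - z_j)/1000 - rho*g*hf/1000.
Elevation term = 1000*9.81*(17.4 - 17.8)/1000 = -3.924 kPa.
Friction term = 1000*9.81*1.36/1000 = 13.342 kPa.
p_j = 323 + -3.924 - 13.342 = 305.73 kPa.

305.73


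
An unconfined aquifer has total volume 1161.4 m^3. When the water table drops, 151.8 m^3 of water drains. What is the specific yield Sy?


Specific yield Sy = Volume drained / Total volume.
Sy = 151.8 / 1161.4
   = 0.1307.

0.1307


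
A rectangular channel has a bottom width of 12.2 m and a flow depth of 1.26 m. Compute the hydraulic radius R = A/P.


For a rectangular section:
Flow area A = b * y = 12.2 * 1.26 = 15.37 m^2.
Wetted perimeter P = b + 2y = 12.2 + 2*1.26 = 14.72 m.
Hydraulic radius R = A/P = 15.37 / 14.72 = 1.0443 m.

1.0443


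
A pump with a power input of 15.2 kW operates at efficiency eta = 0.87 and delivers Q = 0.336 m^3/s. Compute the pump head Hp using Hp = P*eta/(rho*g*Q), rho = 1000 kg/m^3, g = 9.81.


Pump head formula: Hp = P * eta / (rho * g * Q).
Numerator: P * eta = 15.2 * 1000 * 0.87 = 13224.0 W.
Denominator: rho * g * Q = 1000 * 9.81 * 0.336 = 3296.16.
Hp = 13224.0 / 3296.16 = 4.01 m.

4.01


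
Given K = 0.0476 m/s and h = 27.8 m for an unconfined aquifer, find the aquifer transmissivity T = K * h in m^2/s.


Transmissivity is defined as T = K * h.
T = 0.0476 * 27.8
  = 1.3233 m^2/s.

1.3233


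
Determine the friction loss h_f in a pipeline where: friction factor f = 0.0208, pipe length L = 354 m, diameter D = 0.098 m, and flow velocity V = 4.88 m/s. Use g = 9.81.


Darcy-Weisbach equation: h_f = f * (L/D) * V^2/(2g).
f * L/D = 0.0208 * 354/0.098 = 75.1347.
V^2/(2g) = 4.88^2 / (2*9.81) = 23.8144 / 19.62 = 1.2138 m.
h_f = 75.1347 * 1.2138 = 91.197 m.

91.197


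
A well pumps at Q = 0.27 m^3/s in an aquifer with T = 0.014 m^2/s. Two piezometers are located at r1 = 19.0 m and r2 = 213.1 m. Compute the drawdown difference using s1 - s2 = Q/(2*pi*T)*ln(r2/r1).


Thiem equation: s1 - s2 = Q/(2*pi*T) * ln(r2/r1).
ln(r2/r1) = ln(213.1/19.0) = 2.4173.
Q/(2*pi*T) = 0.27 / (2*pi*0.014) = 0.27 / 0.088 = 3.0694.
s1 - s2 = 3.0694 * 2.4173 = 7.4198 m.

7.4198


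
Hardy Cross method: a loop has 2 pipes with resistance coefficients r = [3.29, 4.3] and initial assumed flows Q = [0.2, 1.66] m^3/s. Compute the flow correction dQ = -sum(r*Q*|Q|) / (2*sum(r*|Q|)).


Numerator terms (r*Q*|Q|): 3.29*0.2*|0.2| = 0.1316; 4.3*1.66*|1.66| = 11.8491.
Sum of numerator = 11.9807.
Denominator terms (r*|Q|): 3.29*|0.2| = 0.658; 4.3*|1.66| = 7.138.
2 * sum of denominator = 2 * 7.796 = 15.592.
dQ = -11.9807 / 15.592 = -0.7684 m^3/s.

-0.7684


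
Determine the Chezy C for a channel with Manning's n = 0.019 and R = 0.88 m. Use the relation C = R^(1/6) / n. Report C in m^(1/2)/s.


The Chezy coefficient relates to Manning's n through C = R^(1/6) / n.
R^(1/6) = 0.88^(1/6) = 0.97892.
C = 0.97892 / 0.019 = 51.52 m^(1/2)/s.

51.52


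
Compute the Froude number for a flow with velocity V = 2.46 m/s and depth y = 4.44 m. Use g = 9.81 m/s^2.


The Froude number is defined as Fr = V / sqrt(g*y).
g*y = 9.81 * 4.44 = 43.5564.
sqrt(g*y) = sqrt(43.5564) = 6.5997.
Fr = 2.46 / 6.5997 = 0.3727.

0.3727


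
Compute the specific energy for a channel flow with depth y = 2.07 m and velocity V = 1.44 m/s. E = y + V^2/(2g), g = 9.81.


Specific energy E = y + V^2/(2g).
Velocity head = V^2/(2g) = 1.44^2 / (2*9.81) = 2.0736 / 19.62 = 0.1057 m.
E = 2.07 + 0.1057 = 2.1757 m.

2.1757


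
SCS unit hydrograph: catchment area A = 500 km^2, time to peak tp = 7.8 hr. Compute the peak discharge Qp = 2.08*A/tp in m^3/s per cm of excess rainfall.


SCS formula: Qp = 2.08 * A / tp.
Qp = 2.08 * 500 / 7.8
   = 1040.0 / 7.8
   = 133.33 m^3/s per cm.

133.33


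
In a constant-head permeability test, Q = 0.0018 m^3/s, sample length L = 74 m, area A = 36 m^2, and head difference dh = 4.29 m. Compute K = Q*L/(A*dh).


From K = Q*L / (A*dh):
Numerator: Q*L = 0.0018 * 74 = 0.1332.
Denominator: A*dh = 36 * 4.29 = 154.44.
K = 0.1332 / 154.44 = 0.000862 m/s.

0.000862


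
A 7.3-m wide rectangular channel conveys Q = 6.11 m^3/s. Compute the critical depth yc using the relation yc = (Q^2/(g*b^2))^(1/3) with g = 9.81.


Using yc = (Q^2 / (g * b^2))^(1/3):
Q^2 = 6.11^2 = 37.33.
g * b^2 = 9.81 * 7.3^2 = 9.81 * 53.29 = 522.77.
Q^2 / (g*b^2) = 37.33 / 522.77 = 0.0714.
yc = 0.0714^(1/3) = 0.4149 m.

0.4149


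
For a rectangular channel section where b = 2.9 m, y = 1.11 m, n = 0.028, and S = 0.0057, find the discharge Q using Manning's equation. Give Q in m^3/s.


For a rectangular channel, the cross-sectional area A = b * y = 2.9 * 1.11 = 3.22 m^2.
The wetted perimeter P = b + 2y = 2.9 + 2*1.11 = 5.12 m.
Hydraulic radius R = A/P = 3.22/5.12 = 0.6287 m.
Velocity V = (1/n)*R^(2/3)*S^(1/2) = (1/0.028)*0.6287^(2/3)*0.0057^(1/2) = 1.9789 m/s.
Discharge Q = A * V = 3.22 * 1.9789 = 6.37 m^3/s.

6.37


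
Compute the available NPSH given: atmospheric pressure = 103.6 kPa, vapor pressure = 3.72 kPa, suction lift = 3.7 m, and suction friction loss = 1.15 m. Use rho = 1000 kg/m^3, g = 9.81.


NPSHa = p_atm/(rho*g) - z_s - hf_s - p_vap/(rho*g).
p_atm/(rho*g) = 103.6*1000 / (1000*9.81) = 10.561 m.
p_vap/(rho*g) = 3.72*1000 / (1000*9.81) = 0.379 m.
NPSHa = 10.561 - 3.7 - 1.15 - 0.379
      = 5.33 m.

5.33


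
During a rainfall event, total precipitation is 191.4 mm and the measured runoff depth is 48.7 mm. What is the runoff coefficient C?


The runoff coefficient C = runoff depth / rainfall depth.
C = 48.7 / 191.4
  = 0.2544.

0.2544


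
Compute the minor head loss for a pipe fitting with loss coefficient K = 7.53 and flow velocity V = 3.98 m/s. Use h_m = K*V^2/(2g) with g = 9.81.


Minor loss formula: h_m = K * V^2/(2g).
V^2 = 3.98^2 = 15.8404.
V^2/(2g) = 15.8404 / 19.62 = 0.8074 m.
h_m = 7.53 * 0.8074 = 6.0794 m.

6.0794


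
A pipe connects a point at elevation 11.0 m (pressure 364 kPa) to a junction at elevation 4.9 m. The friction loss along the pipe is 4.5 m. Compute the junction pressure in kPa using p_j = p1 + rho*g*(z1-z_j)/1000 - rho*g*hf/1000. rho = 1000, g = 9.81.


Junction pressure: p_j = p1 + rho*g*(z1 - z_j)/1000 - rho*g*hf/1000.
Elevation term = 1000*9.81*(11.0 - 4.9)/1000 = 59.841 kPa.
Friction term = 1000*9.81*4.5/1000 = 44.145 kPa.
p_j = 364 + 59.841 - 44.145 = 379.7 kPa.

379.7


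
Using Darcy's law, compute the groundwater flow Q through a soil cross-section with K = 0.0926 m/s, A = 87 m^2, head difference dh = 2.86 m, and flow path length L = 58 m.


Darcy's law: Q = K * A * i, where i = dh/L.
Hydraulic gradient i = 2.86 / 58 = 0.04931.
Q = 0.0926 * 87 * 0.04931
  = 0.3973 m^3/s.

0.3973


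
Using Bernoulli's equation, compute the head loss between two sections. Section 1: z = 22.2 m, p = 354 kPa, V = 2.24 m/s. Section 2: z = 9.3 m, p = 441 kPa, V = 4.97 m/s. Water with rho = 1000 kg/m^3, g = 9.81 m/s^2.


Total head at each section: H = z + p/(rho*g) + V^2/(2g).
H1 = 22.2 + 354*1000/(1000*9.81) + 2.24^2/(2*9.81)
   = 22.2 + 36.086 + 0.2557
   = 58.541 m.
H2 = 9.3 + 441*1000/(1000*9.81) + 4.97^2/(2*9.81)
   = 9.3 + 44.954 + 1.259
   = 55.513 m.
h_L = H1 - H2 = 58.541 - 55.513 = 3.028 m.

3.028


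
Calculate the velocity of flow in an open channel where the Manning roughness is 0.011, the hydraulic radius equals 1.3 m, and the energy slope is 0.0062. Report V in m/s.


Manning's equation gives V = (1/n) * R^(2/3) * S^(1/2).
First, compute R^(2/3) = 1.3^(2/3) = 1.1911.
Next, S^(1/2) = 0.0062^(1/2) = 0.07874.
Then 1/n = 1/0.011 = 90.91.
V = 90.91 * 1.1911 * 0.07874 = 8.5264 m/s.

8.5264


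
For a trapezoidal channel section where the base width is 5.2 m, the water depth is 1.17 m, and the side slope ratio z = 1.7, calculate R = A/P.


For a trapezoidal section with side slope z:
A = (b + z*y)*y = (5.2 + 1.7*1.17)*1.17 = 8.411 m^2.
P = b + 2*y*sqrt(1 + z^2) = 5.2 + 2*1.17*sqrt(1 + 1.7^2) = 9.815 m.
R = A/P = 8.411 / 9.815 = 0.8569 m.

0.8569


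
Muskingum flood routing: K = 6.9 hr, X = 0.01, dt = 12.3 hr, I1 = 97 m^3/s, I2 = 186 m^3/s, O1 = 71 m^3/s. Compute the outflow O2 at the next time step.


Muskingum coefficients:
denom = 2*K*(1-X) + dt = 2*6.9*(1-0.01) + 12.3 = 25.962.
C0 = (dt - 2*K*X)/denom = (12.3 - 2*6.9*0.01)/25.962 = 0.4685.
C1 = (dt + 2*K*X)/denom = (12.3 + 2*6.9*0.01)/25.962 = 0.4791.
C2 = (2*K*(1-X) - dt)/denom = 0.0525.
O2 = C0*I2 + C1*I1 + C2*O1
   = 0.4685*186 + 0.4791*97 + 0.0525*71
   = 137.33 m^3/s.

137.33


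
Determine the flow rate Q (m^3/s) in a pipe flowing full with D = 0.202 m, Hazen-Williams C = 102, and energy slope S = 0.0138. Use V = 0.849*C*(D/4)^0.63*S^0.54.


For a full circular pipe, R = D/4 = 0.202/4 = 0.0505 m.
V = 0.849 * 102 * 0.0505^0.63 * 0.0138^0.54
  = 0.849 * 102 * 0.152431 * 0.098977
  = 1.3065 m/s.
Pipe area A = pi*D^2/4 = pi*0.202^2/4 = 0.032 m^2.
Q = A * V = 0.032 * 1.3065 = 0.0419 m^3/s.

0.0419


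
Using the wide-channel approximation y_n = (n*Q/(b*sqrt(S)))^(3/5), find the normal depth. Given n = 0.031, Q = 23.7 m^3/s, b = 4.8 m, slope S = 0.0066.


We use the wide-channel approximation y_n = (n*Q/(b*sqrt(S)))^(3/5).
sqrt(S) = sqrt(0.0066) = 0.08124.
Numerator: n*Q = 0.031 * 23.7 = 0.7347.
Denominator: b*sqrt(S) = 4.8 * 0.08124 = 0.389952.
arg = 1.8841.
y_n = 1.8841^(3/5) = 1.4624 m.

1.4624


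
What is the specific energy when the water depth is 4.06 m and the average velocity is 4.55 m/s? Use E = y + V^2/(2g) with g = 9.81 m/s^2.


Specific energy E = y + V^2/(2g).
Velocity head = V^2/(2g) = 4.55^2 / (2*9.81) = 20.7025 / 19.62 = 1.0552 m.
E = 4.06 + 1.0552 = 5.1152 m.

5.1152


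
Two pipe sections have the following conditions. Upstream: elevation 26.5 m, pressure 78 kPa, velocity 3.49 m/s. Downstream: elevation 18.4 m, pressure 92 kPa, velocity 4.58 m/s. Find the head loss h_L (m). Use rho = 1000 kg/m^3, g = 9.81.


Total head at each section: H = z + p/(rho*g) + V^2/(2g).
H1 = 26.5 + 78*1000/(1000*9.81) + 3.49^2/(2*9.81)
   = 26.5 + 7.951 + 0.6208
   = 35.072 m.
H2 = 18.4 + 92*1000/(1000*9.81) + 4.58^2/(2*9.81)
   = 18.4 + 9.378 + 1.0691
   = 28.847 m.
h_L = H1 - H2 = 35.072 - 28.847 = 6.225 m.

6.225


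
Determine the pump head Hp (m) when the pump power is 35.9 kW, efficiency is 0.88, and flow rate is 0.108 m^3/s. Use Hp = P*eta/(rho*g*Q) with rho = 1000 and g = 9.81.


Pump head formula: Hp = P * eta / (rho * g * Q).
Numerator: P * eta = 35.9 * 1000 * 0.88 = 31592.0 W.
Denominator: rho * g * Q = 1000 * 9.81 * 0.108 = 1059.48.
Hp = 31592.0 / 1059.48 = 29.82 m.

29.82


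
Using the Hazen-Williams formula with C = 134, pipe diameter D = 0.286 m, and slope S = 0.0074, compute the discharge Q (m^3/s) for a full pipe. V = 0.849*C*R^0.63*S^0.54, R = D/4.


For a full circular pipe, R = D/4 = 0.286/4 = 0.0715 m.
V = 0.849 * 134 * 0.0715^0.63 * 0.0074^0.54
  = 0.849 * 134 * 0.189764 * 0.070694
  = 1.5262 m/s.
Pipe area A = pi*D^2/4 = pi*0.286^2/4 = 0.0642 m^2.
Q = A * V = 0.0642 * 1.5262 = 0.098 m^3/s.

0.098


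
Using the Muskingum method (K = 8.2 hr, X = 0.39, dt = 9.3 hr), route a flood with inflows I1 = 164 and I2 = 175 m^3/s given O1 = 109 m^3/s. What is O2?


Muskingum coefficients:
denom = 2*K*(1-X) + dt = 2*8.2*(1-0.39) + 9.3 = 19.304.
C0 = (dt - 2*K*X)/denom = (9.3 - 2*8.2*0.39)/19.304 = 0.1504.
C1 = (dt + 2*K*X)/denom = (9.3 + 2*8.2*0.39)/19.304 = 0.8131.
C2 = (2*K*(1-X) - dt)/denom = 0.0365.
O2 = C0*I2 + C1*I1 + C2*O1
   = 0.1504*175 + 0.8131*164 + 0.0365*109
   = 163.65 m^3/s.

163.65


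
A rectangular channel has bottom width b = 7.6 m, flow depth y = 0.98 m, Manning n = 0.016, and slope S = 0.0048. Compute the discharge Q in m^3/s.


For a rectangular channel, the cross-sectional area A = b * y = 7.6 * 0.98 = 7.45 m^2.
The wetted perimeter P = b + 2y = 7.6 + 2*0.98 = 9.56 m.
Hydraulic radius R = A/P = 7.45/9.56 = 0.7791 m.
Velocity V = (1/n)*R^(2/3)*S^(1/2) = (1/0.016)*0.7791^(2/3)*0.0048^(1/2) = 3.6662 m/s.
Discharge Q = A * V = 7.45 * 3.6662 = 27.306 m^3/s.

27.306


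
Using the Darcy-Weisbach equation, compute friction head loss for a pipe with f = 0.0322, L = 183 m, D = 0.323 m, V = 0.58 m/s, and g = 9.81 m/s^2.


Darcy-Weisbach equation: h_f = f * (L/D) * V^2/(2g).
f * L/D = 0.0322 * 183/0.323 = 18.2433.
V^2/(2g) = 0.58^2 / (2*9.81) = 0.3364 / 19.62 = 0.0171 m.
h_f = 18.2433 * 0.0171 = 0.313 m.

0.313


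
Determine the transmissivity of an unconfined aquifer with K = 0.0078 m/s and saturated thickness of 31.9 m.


Transmissivity is defined as T = K * h.
T = 0.0078 * 31.9
  = 0.2488 m^2/s.

0.2488


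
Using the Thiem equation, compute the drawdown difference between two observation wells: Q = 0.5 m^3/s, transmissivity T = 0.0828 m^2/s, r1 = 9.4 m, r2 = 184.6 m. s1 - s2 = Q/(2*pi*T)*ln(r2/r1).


Thiem equation: s1 - s2 = Q/(2*pi*T) * ln(r2/r1).
ln(r2/r1) = ln(184.6/9.4) = 2.9775.
Q/(2*pi*T) = 0.5 / (2*pi*0.0828) = 0.5 / 0.5202 = 0.9611.
s1 - s2 = 0.9611 * 2.9775 = 2.8616 m.

2.8616


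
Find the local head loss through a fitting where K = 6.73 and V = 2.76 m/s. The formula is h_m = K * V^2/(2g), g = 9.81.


Minor loss formula: h_m = K * V^2/(2g).
V^2 = 2.76^2 = 7.6176.
V^2/(2g) = 7.6176 / 19.62 = 0.3883 m.
h_m = 6.73 * 0.3883 = 2.613 m.

2.613


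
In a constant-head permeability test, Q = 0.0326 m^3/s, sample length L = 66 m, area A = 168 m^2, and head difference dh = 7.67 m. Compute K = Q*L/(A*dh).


From K = Q*L / (A*dh):
Numerator: Q*L = 0.0326 * 66 = 2.1516.
Denominator: A*dh = 168 * 7.67 = 1288.56.
K = 2.1516 / 1288.56 = 0.00167 m/s.

0.00167


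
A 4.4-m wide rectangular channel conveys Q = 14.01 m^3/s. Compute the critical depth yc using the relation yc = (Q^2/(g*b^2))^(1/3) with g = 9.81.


Using yc = (Q^2 / (g * b^2))^(1/3):
Q^2 = 14.01^2 = 196.28.
g * b^2 = 9.81 * 4.4^2 = 9.81 * 19.36 = 189.92.
Q^2 / (g*b^2) = 196.28 / 189.92 = 1.0335.
yc = 1.0335^(1/3) = 1.011 m.

1.011


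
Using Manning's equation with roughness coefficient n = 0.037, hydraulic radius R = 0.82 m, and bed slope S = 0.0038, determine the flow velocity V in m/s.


Manning's equation gives V = (1/n) * R^(2/3) * S^(1/2).
First, compute R^(2/3) = 0.82^(2/3) = 0.8761.
Next, S^(1/2) = 0.0038^(1/2) = 0.061644.
Then 1/n = 1/0.037 = 27.03.
V = 27.03 * 0.8761 * 0.061644 = 1.4596 m/s.

1.4596


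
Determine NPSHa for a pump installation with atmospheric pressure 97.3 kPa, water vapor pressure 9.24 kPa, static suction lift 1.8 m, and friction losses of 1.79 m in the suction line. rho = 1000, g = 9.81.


NPSHa = p_atm/(rho*g) - z_s - hf_s - p_vap/(rho*g).
p_atm/(rho*g) = 97.3*1000 / (1000*9.81) = 9.918 m.
p_vap/(rho*g) = 9.24*1000 / (1000*9.81) = 0.942 m.
NPSHa = 9.918 - 1.8 - 1.79 - 0.942
      = 5.39 m.

5.39


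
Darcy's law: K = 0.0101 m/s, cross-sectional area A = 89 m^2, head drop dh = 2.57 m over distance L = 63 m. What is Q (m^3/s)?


Darcy's law: Q = K * A * i, where i = dh/L.
Hydraulic gradient i = 2.57 / 63 = 0.040794.
Q = 0.0101 * 89 * 0.040794
  = 0.0367 m^3/s.

0.0367


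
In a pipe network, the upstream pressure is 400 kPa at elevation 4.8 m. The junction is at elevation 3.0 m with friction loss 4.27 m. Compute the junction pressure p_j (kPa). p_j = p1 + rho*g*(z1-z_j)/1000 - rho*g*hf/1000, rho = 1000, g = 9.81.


Junction pressure: p_j = p1 + rho*g*(z1 - z_j)/1000 - rho*g*hf/1000.
Elevation term = 1000*9.81*(4.8 - 3.0)/1000 = 17.658 kPa.
Friction term = 1000*9.81*4.27/1000 = 41.889 kPa.
p_j = 400 + 17.658 - 41.889 = 375.77 kPa.

375.77


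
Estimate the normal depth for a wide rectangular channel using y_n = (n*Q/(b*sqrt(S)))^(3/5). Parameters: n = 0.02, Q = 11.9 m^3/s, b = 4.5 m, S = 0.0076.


We use the wide-channel approximation y_n = (n*Q/(b*sqrt(S)))^(3/5).
sqrt(S) = sqrt(0.0076) = 0.087178.
Numerator: n*Q = 0.02 * 11.9 = 0.238.
Denominator: b*sqrt(S) = 4.5 * 0.087178 = 0.392301.
arg = 0.6067.
y_n = 0.6067^(3/5) = 0.7409 m.

0.7409


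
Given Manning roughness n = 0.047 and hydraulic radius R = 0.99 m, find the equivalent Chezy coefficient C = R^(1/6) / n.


The Chezy coefficient relates to Manning's n through C = R^(1/6) / n.
R^(1/6) = 0.99^(1/6) = 0.998326.
C = 0.998326 / 0.047 = 21.24 m^(1/2)/s.

21.24


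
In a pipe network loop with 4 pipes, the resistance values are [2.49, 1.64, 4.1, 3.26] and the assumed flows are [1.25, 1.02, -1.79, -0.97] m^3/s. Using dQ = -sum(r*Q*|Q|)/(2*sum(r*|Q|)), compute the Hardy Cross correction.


Numerator terms (r*Q*|Q|): 2.49*1.25*|1.25| = 3.8906; 1.64*1.02*|1.02| = 1.7063; 4.1*-1.79*|-1.79| = -13.1368; 3.26*-0.97*|-0.97| = -3.0673.
Sum of numerator = -10.6073.
Denominator terms (r*|Q|): 2.49*|1.25| = 3.1125; 1.64*|1.02| = 1.6728; 4.1*|-1.79| = 7.339; 3.26*|-0.97| = 3.1622.
2 * sum of denominator = 2 * 15.2865 = 30.573.
dQ = --10.6073 / 30.573 = 0.3469 m^3/s.

0.3469


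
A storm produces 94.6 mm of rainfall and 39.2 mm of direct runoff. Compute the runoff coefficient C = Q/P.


The runoff coefficient C = runoff depth / rainfall depth.
C = 39.2 / 94.6
  = 0.4144.

0.4144


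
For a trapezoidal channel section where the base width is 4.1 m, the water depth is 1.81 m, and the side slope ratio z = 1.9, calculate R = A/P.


For a trapezoidal section with side slope z:
A = (b + z*y)*y = (4.1 + 1.9*1.81)*1.81 = 13.646 m^2.
P = b + 2*y*sqrt(1 + z^2) = 4.1 + 2*1.81*sqrt(1 + 1.9^2) = 11.872 m.
R = A/P = 13.646 / 11.872 = 1.1493 m.

1.1493


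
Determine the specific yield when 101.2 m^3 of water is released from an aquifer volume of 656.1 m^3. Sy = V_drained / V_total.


Specific yield Sy = Volume drained / Total volume.
Sy = 101.2 / 656.1
   = 0.1542.

0.1542


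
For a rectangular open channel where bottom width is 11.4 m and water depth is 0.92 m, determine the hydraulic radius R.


For a rectangular section:
Flow area A = b * y = 11.4 * 0.92 = 10.49 m^2.
Wetted perimeter P = b + 2y = 11.4 + 2*0.92 = 13.24 m.
Hydraulic radius R = A/P = 10.49 / 13.24 = 0.7921 m.

0.7921


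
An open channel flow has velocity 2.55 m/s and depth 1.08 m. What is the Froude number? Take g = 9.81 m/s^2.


The Froude number is defined as Fr = V / sqrt(g*y).
g*y = 9.81 * 1.08 = 10.5948.
sqrt(g*y) = sqrt(10.5948) = 3.255.
Fr = 2.55 / 3.255 = 0.7834.

0.7834


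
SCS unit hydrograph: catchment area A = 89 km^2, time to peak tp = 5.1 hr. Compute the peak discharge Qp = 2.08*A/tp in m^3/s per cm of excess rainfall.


SCS formula: Qp = 2.08 * A / tp.
Qp = 2.08 * 89 / 5.1
   = 185.12 / 5.1
   = 36.3 m^3/s per cm.

36.3


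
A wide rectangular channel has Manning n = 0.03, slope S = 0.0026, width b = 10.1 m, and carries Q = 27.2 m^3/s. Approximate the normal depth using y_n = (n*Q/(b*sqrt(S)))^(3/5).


We use the wide-channel approximation y_n = (n*Q/(b*sqrt(S)))^(3/5).
sqrt(S) = sqrt(0.0026) = 0.05099.
Numerator: n*Q = 0.03 * 27.2 = 0.816.
Denominator: b*sqrt(S) = 10.1 * 0.05099 = 0.514999.
arg = 1.5845.
y_n = 1.5845^(3/5) = 1.318 m.

1.318


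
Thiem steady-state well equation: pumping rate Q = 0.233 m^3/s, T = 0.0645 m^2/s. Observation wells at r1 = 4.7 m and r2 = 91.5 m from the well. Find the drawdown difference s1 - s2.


Thiem equation: s1 - s2 = Q/(2*pi*T) * ln(r2/r1).
ln(r2/r1) = ln(91.5/4.7) = 2.9688.
Q/(2*pi*T) = 0.233 / (2*pi*0.0645) = 0.233 / 0.4053 = 0.5749.
s1 - s2 = 0.5749 * 2.9688 = 1.7068 m.

1.7068


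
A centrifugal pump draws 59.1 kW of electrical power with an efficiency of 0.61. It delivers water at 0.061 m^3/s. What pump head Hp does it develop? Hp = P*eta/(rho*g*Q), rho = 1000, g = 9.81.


Pump head formula: Hp = P * eta / (rho * g * Q).
Numerator: P * eta = 59.1 * 1000 * 0.61 = 36051.0 W.
Denominator: rho * g * Q = 1000 * 9.81 * 0.061 = 598.41.
Hp = 36051.0 / 598.41 = 60.24 m.

60.24


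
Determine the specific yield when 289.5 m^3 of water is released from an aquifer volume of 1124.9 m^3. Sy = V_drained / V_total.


Specific yield Sy = Volume drained / Total volume.
Sy = 289.5 / 1124.9
   = 0.2574.

0.2574


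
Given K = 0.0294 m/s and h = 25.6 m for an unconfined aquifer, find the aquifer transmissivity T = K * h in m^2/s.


Transmissivity is defined as T = K * h.
T = 0.0294 * 25.6
  = 0.7526 m^2/s.

0.7526


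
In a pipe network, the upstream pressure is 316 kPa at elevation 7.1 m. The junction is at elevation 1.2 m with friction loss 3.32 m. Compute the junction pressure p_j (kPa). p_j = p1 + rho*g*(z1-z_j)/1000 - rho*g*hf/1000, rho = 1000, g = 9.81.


Junction pressure: p_j = p1 + rho*g*(z1 - z_j)/1000 - rho*g*hf/1000.
Elevation term = 1000*9.81*(7.1 - 1.2)/1000 = 57.879 kPa.
Friction term = 1000*9.81*3.32/1000 = 32.569 kPa.
p_j = 316 + 57.879 - 32.569 = 341.31 kPa.

341.31


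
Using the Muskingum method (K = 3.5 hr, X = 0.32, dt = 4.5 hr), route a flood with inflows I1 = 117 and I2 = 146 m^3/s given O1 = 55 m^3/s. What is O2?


Muskingum coefficients:
denom = 2*K*(1-X) + dt = 2*3.5*(1-0.32) + 4.5 = 9.26.
C0 = (dt - 2*K*X)/denom = (4.5 - 2*3.5*0.32)/9.26 = 0.2441.
C1 = (dt + 2*K*X)/denom = (4.5 + 2*3.5*0.32)/9.26 = 0.7279.
C2 = (2*K*(1-X) - dt)/denom = 0.0281.
O2 = C0*I2 + C1*I1 + C2*O1
   = 0.2441*146 + 0.7279*117 + 0.0281*55
   = 122.34 m^3/s.

122.34


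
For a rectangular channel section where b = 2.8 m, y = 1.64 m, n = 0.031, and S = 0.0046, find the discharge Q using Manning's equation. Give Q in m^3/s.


For a rectangular channel, the cross-sectional area A = b * y = 2.8 * 1.64 = 4.59 m^2.
The wetted perimeter P = b + 2y = 2.8 + 2*1.64 = 6.08 m.
Hydraulic radius R = A/P = 4.59/6.08 = 0.7553 m.
Velocity V = (1/n)*R^(2/3)*S^(1/2) = (1/0.031)*0.7553^(2/3)*0.0046^(1/2) = 1.8145 m/s.
Discharge Q = A * V = 4.59 * 1.8145 = 8.332 m^3/s.

8.332


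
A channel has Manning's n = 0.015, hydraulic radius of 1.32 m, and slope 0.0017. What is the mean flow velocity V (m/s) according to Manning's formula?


Manning's equation gives V = (1/n) * R^(2/3) * S^(1/2).
First, compute R^(2/3) = 1.32^(2/3) = 1.2033.
Next, S^(1/2) = 0.0017^(1/2) = 0.041231.
Then 1/n = 1/0.015 = 66.67.
V = 66.67 * 1.2033 * 0.041231 = 3.3076 m/s.

3.3076


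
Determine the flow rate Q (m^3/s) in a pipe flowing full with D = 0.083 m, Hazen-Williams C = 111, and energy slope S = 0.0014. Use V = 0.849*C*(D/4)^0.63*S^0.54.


For a full circular pipe, R = D/4 = 0.083/4 = 0.0208 m.
V = 0.849 * 111 * 0.0208^0.63 * 0.0014^0.54
  = 0.849 * 111 * 0.087041 * 0.028768
  = 0.236 m/s.
Pipe area A = pi*D^2/4 = pi*0.083^2/4 = 0.0054 m^2.
Q = A * V = 0.0054 * 0.236 = 0.0013 m^3/s.

0.0013


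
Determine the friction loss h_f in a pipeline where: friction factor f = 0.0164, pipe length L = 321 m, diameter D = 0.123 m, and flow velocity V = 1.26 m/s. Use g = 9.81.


Darcy-Weisbach equation: h_f = f * (L/D) * V^2/(2g).
f * L/D = 0.0164 * 321/0.123 = 42.8.
V^2/(2g) = 1.26^2 / (2*9.81) = 1.5876 / 19.62 = 0.0809 m.
h_f = 42.8 * 0.0809 = 3.463 m.

3.463


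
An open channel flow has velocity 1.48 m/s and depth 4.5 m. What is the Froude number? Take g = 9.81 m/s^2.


The Froude number is defined as Fr = V / sqrt(g*y).
g*y = 9.81 * 4.5 = 44.145.
sqrt(g*y) = sqrt(44.145) = 6.6442.
Fr = 1.48 / 6.6442 = 0.2228.

0.2228


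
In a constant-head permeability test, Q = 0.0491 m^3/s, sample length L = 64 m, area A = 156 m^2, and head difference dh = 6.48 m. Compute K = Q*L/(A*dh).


From K = Q*L / (A*dh):
Numerator: Q*L = 0.0491 * 64 = 3.1424.
Denominator: A*dh = 156 * 6.48 = 1010.88.
K = 3.1424 / 1010.88 = 0.003109 m/s.

0.003109


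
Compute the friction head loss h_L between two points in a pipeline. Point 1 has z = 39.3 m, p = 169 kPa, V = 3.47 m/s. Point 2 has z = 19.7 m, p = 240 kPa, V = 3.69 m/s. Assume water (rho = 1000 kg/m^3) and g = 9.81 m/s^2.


Total head at each section: H = z + p/(rho*g) + V^2/(2g).
H1 = 39.3 + 169*1000/(1000*9.81) + 3.47^2/(2*9.81)
   = 39.3 + 17.227 + 0.6137
   = 57.141 m.
H2 = 19.7 + 240*1000/(1000*9.81) + 3.69^2/(2*9.81)
   = 19.7 + 24.465 + 0.694
   = 44.859 m.
h_L = H1 - H2 = 57.141 - 44.859 = 12.282 m.

12.282


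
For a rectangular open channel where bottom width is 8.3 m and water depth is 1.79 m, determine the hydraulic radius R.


For a rectangular section:
Flow area A = b * y = 8.3 * 1.79 = 14.86 m^2.
Wetted perimeter P = b + 2y = 8.3 + 2*1.79 = 11.88 m.
Hydraulic radius R = A/P = 14.86 / 11.88 = 1.2506 m.

1.2506


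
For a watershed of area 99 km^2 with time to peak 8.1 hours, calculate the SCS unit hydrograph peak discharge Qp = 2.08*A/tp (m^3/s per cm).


SCS formula: Qp = 2.08 * A / tp.
Qp = 2.08 * 99 / 8.1
   = 205.92 / 8.1
   = 25.42 m^3/s per cm.

25.42


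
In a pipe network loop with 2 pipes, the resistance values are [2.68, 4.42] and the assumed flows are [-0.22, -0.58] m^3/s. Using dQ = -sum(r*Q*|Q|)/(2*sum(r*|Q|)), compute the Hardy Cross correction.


Numerator terms (r*Q*|Q|): 2.68*-0.22*|-0.22| = -0.1297; 4.42*-0.58*|-0.58| = -1.4869.
Sum of numerator = -1.6166.
Denominator terms (r*|Q|): 2.68*|-0.22| = 0.5896; 4.42*|-0.58| = 2.5636.
2 * sum of denominator = 2 * 3.1532 = 6.3064.
dQ = --1.6166 / 6.3064 = 0.2563 m^3/s.

0.2563


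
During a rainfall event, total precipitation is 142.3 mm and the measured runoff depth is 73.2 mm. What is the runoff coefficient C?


The runoff coefficient C = runoff depth / rainfall depth.
C = 73.2 / 142.3
  = 0.5144.

0.5144


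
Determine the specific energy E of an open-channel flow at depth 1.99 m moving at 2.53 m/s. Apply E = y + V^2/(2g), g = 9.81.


Specific energy E = y + V^2/(2g).
Velocity head = V^2/(2g) = 2.53^2 / (2*9.81) = 6.4009 / 19.62 = 0.3262 m.
E = 1.99 + 0.3262 = 2.3162 m.

2.3162


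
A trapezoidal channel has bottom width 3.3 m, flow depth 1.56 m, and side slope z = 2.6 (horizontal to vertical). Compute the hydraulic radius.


For a trapezoidal section with side slope z:
A = (b + z*y)*y = (3.3 + 2.6*1.56)*1.56 = 11.475 m^2.
P = b + 2*y*sqrt(1 + z^2) = 3.3 + 2*1.56*sqrt(1 + 2.6^2) = 11.991 m.
R = A/P = 11.475 / 11.991 = 0.957 m.

0.957


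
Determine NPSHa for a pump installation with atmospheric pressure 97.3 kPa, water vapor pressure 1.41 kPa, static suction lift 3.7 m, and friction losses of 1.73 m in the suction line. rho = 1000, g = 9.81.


NPSHa = p_atm/(rho*g) - z_s - hf_s - p_vap/(rho*g).
p_atm/(rho*g) = 97.3*1000 / (1000*9.81) = 9.918 m.
p_vap/(rho*g) = 1.41*1000 / (1000*9.81) = 0.144 m.
NPSHa = 9.918 - 3.7 - 1.73 - 0.144
      = 4.34 m.

4.34


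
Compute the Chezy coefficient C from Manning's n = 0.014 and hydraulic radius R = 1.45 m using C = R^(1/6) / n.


The Chezy coefficient relates to Manning's n through C = R^(1/6) / n.
R^(1/6) = 1.45^(1/6) = 1.063885.
C = 1.063885 / 0.014 = 75.99 m^(1/2)/s.

75.99


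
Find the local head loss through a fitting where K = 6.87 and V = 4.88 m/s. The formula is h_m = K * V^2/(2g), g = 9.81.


Minor loss formula: h_m = K * V^2/(2g).
V^2 = 4.88^2 = 23.8144.
V^2/(2g) = 23.8144 / 19.62 = 1.2138 m.
h_m = 6.87 * 1.2138 = 8.3387 m.

8.3387
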